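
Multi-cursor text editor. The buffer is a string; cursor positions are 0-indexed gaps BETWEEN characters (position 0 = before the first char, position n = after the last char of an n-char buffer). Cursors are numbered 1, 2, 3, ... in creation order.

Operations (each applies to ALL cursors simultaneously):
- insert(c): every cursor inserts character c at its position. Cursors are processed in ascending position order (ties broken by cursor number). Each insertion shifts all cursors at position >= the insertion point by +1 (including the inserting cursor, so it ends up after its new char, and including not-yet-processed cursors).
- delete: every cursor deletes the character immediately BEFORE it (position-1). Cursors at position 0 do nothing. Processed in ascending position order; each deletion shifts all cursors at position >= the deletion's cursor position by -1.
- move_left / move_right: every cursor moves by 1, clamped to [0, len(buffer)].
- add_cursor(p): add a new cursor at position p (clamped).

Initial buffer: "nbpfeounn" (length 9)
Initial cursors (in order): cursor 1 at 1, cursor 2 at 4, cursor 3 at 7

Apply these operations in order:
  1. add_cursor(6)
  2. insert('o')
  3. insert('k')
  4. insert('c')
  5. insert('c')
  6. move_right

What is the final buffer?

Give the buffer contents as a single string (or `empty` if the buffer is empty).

Answer: nokccbpfokcceookccuokccnn

Derivation:
After op 1 (add_cursor(6)): buffer="nbpfeounn" (len 9), cursors c1@1 c2@4 c4@6 c3@7, authorship .........
After op 2 (insert('o')): buffer="nobpfoeoouonn" (len 13), cursors c1@2 c2@6 c4@9 c3@11, authorship .1...2..4.3..
After op 3 (insert('k')): buffer="nokbpfokeookuoknn" (len 17), cursors c1@3 c2@8 c4@12 c3@15, authorship .11...22..44.33..
After op 4 (insert('c')): buffer="nokcbpfokceookcuokcnn" (len 21), cursors c1@4 c2@10 c4@15 c3@19, authorship .111...222..444.333..
After op 5 (insert('c')): buffer="nokccbpfokcceookccuokccnn" (len 25), cursors c1@5 c2@12 c4@18 c3@23, authorship .1111...2222..4444.3333..
After op 6 (move_right): buffer="nokccbpfokcceookccuokccnn" (len 25), cursors c1@6 c2@13 c4@19 c3@24, authorship .1111...2222..4444.3333..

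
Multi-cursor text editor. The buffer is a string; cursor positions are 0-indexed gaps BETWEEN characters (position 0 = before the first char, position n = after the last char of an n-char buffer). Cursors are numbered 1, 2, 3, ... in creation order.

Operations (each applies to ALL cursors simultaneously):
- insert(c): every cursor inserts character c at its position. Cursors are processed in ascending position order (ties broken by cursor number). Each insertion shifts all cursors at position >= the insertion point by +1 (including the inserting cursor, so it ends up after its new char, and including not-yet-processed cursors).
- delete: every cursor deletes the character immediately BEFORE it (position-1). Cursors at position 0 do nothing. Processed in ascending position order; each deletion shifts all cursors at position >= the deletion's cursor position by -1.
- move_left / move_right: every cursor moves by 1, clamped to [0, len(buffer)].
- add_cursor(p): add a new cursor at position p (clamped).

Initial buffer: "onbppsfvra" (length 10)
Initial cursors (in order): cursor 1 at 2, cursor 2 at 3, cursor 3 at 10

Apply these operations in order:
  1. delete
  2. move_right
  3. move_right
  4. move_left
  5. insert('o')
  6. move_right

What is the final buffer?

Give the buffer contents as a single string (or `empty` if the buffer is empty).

After op 1 (delete): buffer="oppsfvr" (len 7), cursors c1@1 c2@1 c3@7, authorship .......
After op 2 (move_right): buffer="oppsfvr" (len 7), cursors c1@2 c2@2 c3@7, authorship .......
After op 3 (move_right): buffer="oppsfvr" (len 7), cursors c1@3 c2@3 c3@7, authorship .......
After op 4 (move_left): buffer="oppsfvr" (len 7), cursors c1@2 c2@2 c3@6, authorship .......
After op 5 (insert('o')): buffer="opoopsfvor" (len 10), cursors c1@4 c2@4 c3@9, authorship ..12....3.
After op 6 (move_right): buffer="opoopsfvor" (len 10), cursors c1@5 c2@5 c3@10, authorship ..12....3.

Answer: opoopsfvor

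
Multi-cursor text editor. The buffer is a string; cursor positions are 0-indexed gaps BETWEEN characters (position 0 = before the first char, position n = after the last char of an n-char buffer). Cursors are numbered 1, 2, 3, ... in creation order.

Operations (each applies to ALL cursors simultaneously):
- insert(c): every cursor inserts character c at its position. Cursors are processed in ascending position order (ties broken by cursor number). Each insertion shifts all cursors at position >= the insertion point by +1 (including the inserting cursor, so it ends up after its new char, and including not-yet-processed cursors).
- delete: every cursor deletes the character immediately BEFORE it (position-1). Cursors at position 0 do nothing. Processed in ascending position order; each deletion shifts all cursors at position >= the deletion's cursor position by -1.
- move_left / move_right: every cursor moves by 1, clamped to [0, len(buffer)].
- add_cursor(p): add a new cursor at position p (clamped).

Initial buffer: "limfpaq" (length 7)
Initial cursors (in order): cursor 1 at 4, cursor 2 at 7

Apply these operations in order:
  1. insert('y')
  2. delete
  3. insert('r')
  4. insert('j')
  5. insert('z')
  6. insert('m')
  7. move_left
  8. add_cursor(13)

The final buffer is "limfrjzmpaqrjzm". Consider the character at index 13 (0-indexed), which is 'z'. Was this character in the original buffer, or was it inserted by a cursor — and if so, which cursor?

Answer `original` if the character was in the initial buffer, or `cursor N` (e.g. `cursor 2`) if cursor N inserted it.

Answer: cursor 2

Derivation:
After op 1 (insert('y')): buffer="limfypaqy" (len 9), cursors c1@5 c2@9, authorship ....1...2
After op 2 (delete): buffer="limfpaq" (len 7), cursors c1@4 c2@7, authorship .......
After op 3 (insert('r')): buffer="limfrpaqr" (len 9), cursors c1@5 c2@9, authorship ....1...2
After op 4 (insert('j')): buffer="limfrjpaqrj" (len 11), cursors c1@6 c2@11, authorship ....11...22
After op 5 (insert('z')): buffer="limfrjzpaqrjz" (len 13), cursors c1@7 c2@13, authorship ....111...222
After op 6 (insert('m')): buffer="limfrjzmpaqrjzm" (len 15), cursors c1@8 c2@15, authorship ....1111...2222
After op 7 (move_left): buffer="limfrjzmpaqrjzm" (len 15), cursors c1@7 c2@14, authorship ....1111...2222
After op 8 (add_cursor(13)): buffer="limfrjzmpaqrjzm" (len 15), cursors c1@7 c3@13 c2@14, authorship ....1111...2222
Authorship (.=original, N=cursor N): . . . . 1 1 1 1 . . . 2 2 2 2
Index 13: author = 2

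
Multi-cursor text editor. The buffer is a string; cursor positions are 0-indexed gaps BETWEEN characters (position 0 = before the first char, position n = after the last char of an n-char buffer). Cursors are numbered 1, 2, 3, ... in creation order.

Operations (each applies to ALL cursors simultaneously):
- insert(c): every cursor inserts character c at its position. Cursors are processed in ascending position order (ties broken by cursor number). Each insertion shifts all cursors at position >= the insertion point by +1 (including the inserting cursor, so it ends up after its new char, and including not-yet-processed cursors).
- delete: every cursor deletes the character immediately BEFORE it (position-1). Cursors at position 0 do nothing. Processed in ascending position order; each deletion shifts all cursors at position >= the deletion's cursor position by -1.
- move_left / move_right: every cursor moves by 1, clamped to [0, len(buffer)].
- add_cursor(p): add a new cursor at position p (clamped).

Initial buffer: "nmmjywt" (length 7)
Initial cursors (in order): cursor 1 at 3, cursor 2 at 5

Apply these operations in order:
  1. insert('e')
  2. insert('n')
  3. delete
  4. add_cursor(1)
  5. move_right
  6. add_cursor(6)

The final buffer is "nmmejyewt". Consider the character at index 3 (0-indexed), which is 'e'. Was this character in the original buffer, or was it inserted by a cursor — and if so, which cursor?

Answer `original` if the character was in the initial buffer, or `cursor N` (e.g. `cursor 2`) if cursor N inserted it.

Answer: cursor 1

Derivation:
After op 1 (insert('e')): buffer="nmmejyewt" (len 9), cursors c1@4 c2@7, authorship ...1..2..
After op 2 (insert('n')): buffer="nmmenjyenwt" (len 11), cursors c1@5 c2@9, authorship ...11..22..
After op 3 (delete): buffer="nmmejyewt" (len 9), cursors c1@4 c2@7, authorship ...1..2..
After op 4 (add_cursor(1)): buffer="nmmejyewt" (len 9), cursors c3@1 c1@4 c2@7, authorship ...1..2..
After op 5 (move_right): buffer="nmmejyewt" (len 9), cursors c3@2 c1@5 c2@8, authorship ...1..2..
After op 6 (add_cursor(6)): buffer="nmmejyewt" (len 9), cursors c3@2 c1@5 c4@6 c2@8, authorship ...1..2..
Authorship (.=original, N=cursor N): . . . 1 . . 2 . .
Index 3: author = 1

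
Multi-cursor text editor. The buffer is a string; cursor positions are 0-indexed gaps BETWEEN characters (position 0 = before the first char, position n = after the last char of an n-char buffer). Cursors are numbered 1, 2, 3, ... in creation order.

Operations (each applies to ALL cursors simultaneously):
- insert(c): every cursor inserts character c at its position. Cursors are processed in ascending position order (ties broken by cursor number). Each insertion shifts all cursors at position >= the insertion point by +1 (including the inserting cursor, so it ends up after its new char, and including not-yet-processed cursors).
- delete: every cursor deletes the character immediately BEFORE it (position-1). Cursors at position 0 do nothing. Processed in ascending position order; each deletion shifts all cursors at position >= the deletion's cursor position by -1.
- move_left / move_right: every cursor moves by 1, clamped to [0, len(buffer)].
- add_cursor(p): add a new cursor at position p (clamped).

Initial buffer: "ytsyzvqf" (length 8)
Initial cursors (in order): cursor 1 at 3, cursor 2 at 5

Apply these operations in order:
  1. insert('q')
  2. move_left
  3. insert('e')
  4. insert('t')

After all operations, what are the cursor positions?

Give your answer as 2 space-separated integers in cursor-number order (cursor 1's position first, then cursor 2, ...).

After op 1 (insert('q')): buffer="ytsqyzqvqf" (len 10), cursors c1@4 c2@7, authorship ...1..2...
After op 2 (move_left): buffer="ytsqyzqvqf" (len 10), cursors c1@3 c2@6, authorship ...1..2...
After op 3 (insert('e')): buffer="ytseqyzeqvqf" (len 12), cursors c1@4 c2@8, authorship ...11..22...
After op 4 (insert('t')): buffer="ytsetqyzetqvqf" (len 14), cursors c1@5 c2@10, authorship ...111..222...

Answer: 5 10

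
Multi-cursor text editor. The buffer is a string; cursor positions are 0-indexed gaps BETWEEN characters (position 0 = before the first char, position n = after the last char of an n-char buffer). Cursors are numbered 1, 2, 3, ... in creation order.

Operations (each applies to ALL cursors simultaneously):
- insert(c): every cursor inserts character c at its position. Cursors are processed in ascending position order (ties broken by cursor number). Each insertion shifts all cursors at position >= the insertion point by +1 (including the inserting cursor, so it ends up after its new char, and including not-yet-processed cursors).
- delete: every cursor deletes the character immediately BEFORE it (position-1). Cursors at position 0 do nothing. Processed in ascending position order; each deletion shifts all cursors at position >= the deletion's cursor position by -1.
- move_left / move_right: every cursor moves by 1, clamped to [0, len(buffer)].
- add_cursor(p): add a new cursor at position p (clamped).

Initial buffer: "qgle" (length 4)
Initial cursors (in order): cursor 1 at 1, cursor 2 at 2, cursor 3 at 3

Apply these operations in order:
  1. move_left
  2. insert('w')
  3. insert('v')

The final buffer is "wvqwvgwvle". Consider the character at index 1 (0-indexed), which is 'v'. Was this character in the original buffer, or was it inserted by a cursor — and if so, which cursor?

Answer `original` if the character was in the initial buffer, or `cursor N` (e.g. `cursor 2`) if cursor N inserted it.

After op 1 (move_left): buffer="qgle" (len 4), cursors c1@0 c2@1 c3@2, authorship ....
After op 2 (insert('w')): buffer="wqwgwle" (len 7), cursors c1@1 c2@3 c3@5, authorship 1.2.3..
After op 3 (insert('v')): buffer="wvqwvgwvle" (len 10), cursors c1@2 c2@5 c3@8, authorship 11.22.33..
Authorship (.=original, N=cursor N): 1 1 . 2 2 . 3 3 . .
Index 1: author = 1

Answer: cursor 1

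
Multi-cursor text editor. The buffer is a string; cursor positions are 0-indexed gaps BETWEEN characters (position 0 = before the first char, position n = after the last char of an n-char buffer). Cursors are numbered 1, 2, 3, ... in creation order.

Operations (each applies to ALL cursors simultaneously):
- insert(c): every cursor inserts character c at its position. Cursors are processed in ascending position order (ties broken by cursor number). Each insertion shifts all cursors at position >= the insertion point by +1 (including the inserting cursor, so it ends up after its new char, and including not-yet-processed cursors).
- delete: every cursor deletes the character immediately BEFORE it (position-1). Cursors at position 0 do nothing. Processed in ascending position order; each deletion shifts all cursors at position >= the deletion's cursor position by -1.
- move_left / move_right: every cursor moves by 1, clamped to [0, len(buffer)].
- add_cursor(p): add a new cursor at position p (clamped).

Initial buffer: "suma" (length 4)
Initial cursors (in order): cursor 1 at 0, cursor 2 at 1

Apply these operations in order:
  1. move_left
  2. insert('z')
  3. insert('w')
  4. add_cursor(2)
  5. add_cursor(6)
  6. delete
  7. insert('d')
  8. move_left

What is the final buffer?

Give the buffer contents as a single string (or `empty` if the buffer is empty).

Answer: zdddsdma

Derivation:
After op 1 (move_left): buffer="suma" (len 4), cursors c1@0 c2@0, authorship ....
After op 2 (insert('z')): buffer="zzsuma" (len 6), cursors c1@2 c2@2, authorship 12....
After op 3 (insert('w')): buffer="zzwwsuma" (len 8), cursors c1@4 c2@4, authorship 1212....
After op 4 (add_cursor(2)): buffer="zzwwsuma" (len 8), cursors c3@2 c1@4 c2@4, authorship 1212....
After op 5 (add_cursor(6)): buffer="zzwwsuma" (len 8), cursors c3@2 c1@4 c2@4 c4@6, authorship 1212....
After op 6 (delete): buffer="zsma" (len 4), cursors c1@1 c2@1 c3@1 c4@2, authorship 1...
After op 7 (insert('d')): buffer="zdddsdma" (len 8), cursors c1@4 c2@4 c3@4 c4@6, authorship 1123.4..
After op 8 (move_left): buffer="zdddsdma" (len 8), cursors c1@3 c2@3 c3@3 c4@5, authorship 1123.4..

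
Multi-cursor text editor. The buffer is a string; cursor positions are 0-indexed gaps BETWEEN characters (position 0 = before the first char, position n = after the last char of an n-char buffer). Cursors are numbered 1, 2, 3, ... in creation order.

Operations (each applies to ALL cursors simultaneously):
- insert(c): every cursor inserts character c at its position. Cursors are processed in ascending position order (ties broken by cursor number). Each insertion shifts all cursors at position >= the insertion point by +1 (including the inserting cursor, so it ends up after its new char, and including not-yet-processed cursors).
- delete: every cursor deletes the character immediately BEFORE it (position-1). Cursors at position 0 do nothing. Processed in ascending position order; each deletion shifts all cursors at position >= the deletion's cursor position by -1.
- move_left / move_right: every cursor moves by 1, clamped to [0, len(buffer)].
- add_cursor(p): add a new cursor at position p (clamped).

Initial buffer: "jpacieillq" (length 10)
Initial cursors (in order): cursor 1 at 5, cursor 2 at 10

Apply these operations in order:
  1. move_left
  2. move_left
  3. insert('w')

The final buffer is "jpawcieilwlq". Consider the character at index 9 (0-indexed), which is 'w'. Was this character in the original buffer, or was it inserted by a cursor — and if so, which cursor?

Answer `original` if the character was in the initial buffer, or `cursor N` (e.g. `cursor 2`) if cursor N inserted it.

After op 1 (move_left): buffer="jpacieillq" (len 10), cursors c1@4 c2@9, authorship ..........
After op 2 (move_left): buffer="jpacieillq" (len 10), cursors c1@3 c2@8, authorship ..........
After op 3 (insert('w')): buffer="jpawcieilwlq" (len 12), cursors c1@4 c2@10, authorship ...1.....2..
Authorship (.=original, N=cursor N): . . . 1 . . . . . 2 . .
Index 9: author = 2

Answer: cursor 2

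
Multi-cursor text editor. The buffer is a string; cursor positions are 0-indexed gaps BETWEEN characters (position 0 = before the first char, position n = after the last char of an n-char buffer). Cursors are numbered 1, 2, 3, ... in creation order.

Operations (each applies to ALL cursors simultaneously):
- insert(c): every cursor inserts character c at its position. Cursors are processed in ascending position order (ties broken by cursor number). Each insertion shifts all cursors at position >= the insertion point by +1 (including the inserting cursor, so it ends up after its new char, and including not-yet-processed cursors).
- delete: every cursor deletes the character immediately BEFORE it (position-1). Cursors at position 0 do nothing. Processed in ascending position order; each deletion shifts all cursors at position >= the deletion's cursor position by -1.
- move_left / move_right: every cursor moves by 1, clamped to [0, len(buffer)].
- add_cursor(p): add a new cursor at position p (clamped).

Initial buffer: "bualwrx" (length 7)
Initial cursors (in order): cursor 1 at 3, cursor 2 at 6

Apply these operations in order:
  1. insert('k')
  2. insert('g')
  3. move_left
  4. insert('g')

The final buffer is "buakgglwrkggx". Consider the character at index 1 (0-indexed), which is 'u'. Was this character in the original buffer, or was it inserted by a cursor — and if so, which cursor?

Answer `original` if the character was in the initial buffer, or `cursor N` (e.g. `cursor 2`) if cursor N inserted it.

Answer: original

Derivation:
After op 1 (insert('k')): buffer="buaklwrkx" (len 9), cursors c1@4 c2@8, authorship ...1...2.
After op 2 (insert('g')): buffer="buakglwrkgx" (len 11), cursors c1@5 c2@10, authorship ...11...22.
After op 3 (move_left): buffer="buakglwrkgx" (len 11), cursors c1@4 c2@9, authorship ...11...22.
After op 4 (insert('g')): buffer="buakgglwrkggx" (len 13), cursors c1@5 c2@11, authorship ...111...222.
Authorship (.=original, N=cursor N): . . . 1 1 1 . . . 2 2 2 .
Index 1: author = original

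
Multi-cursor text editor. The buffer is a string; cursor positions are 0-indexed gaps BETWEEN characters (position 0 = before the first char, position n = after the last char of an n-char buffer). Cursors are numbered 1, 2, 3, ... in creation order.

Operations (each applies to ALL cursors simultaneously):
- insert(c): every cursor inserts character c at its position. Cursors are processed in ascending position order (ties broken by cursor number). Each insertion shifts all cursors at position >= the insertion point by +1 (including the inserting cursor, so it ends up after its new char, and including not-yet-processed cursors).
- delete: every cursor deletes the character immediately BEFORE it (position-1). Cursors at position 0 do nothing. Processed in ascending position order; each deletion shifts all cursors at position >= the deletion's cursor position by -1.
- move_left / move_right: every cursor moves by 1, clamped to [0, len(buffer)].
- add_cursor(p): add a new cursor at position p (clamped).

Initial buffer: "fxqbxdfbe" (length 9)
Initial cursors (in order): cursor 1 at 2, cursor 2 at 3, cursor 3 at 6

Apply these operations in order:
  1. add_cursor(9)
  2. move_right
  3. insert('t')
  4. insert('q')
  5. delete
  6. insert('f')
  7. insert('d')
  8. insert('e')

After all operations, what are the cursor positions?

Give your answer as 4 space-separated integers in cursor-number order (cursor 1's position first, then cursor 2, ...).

Answer: 7 12 19 25

Derivation:
After op 1 (add_cursor(9)): buffer="fxqbxdfbe" (len 9), cursors c1@2 c2@3 c3@6 c4@9, authorship .........
After op 2 (move_right): buffer="fxqbxdfbe" (len 9), cursors c1@3 c2@4 c3@7 c4@9, authorship .........
After op 3 (insert('t')): buffer="fxqtbtxdftbet" (len 13), cursors c1@4 c2@6 c3@10 c4@13, authorship ...1.2...3..4
After op 4 (insert('q')): buffer="fxqtqbtqxdftqbetq" (len 17), cursors c1@5 c2@8 c3@13 c4@17, authorship ...11.22...33..44
After op 5 (delete): buffer="fxqtbtxdftbet" (len 13), cursors c1@4 c2@6 c3@10 c4@13, authorship ...1.2...3..4
After op 6 (insert('f')): buffer="fxqtfbtfxdftfbetf" (len 17), cursors c1@5 c2@8 c3@13 c4@17, authorship ...11.22...33..44
After op 7 (insert('d')): buffer="fxqtfdbtfdxdftfdbetfd" (len 21), cursors c1@6 c2@10 c3@16 c4@21, authorship ...111.222...333..444
After op 8 (insert('e')): buffer="fxqtfdebtfdexdftfdebetfde" (len 25), cursors c1@7 c2@12 c3@19 c4@25, authorship ...1111.2222...3333..4444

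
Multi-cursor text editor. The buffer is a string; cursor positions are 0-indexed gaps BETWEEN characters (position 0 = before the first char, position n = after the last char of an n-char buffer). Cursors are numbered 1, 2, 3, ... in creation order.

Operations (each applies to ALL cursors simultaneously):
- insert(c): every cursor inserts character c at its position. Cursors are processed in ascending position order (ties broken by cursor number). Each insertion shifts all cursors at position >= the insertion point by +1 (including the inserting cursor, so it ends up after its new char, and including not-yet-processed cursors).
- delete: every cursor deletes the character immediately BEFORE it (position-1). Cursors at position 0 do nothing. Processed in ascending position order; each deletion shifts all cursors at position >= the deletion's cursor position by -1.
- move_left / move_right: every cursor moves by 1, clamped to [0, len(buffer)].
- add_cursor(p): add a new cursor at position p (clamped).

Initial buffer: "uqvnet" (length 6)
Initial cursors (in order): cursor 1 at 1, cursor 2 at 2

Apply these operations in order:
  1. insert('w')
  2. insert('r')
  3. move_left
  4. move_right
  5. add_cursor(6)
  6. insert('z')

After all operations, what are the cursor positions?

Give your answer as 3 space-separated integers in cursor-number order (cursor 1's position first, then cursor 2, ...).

After op 1 (insert('w')): buffer="uwqwvnet" (len 8), cursors c1@2 c2@4, authorship .1.2....
After op 2 (insert('r')): buffer="uwrqwrvnet" (len 10), cursors c1@3 c2@6, authorship .11.22....
After op 3 (move_left): buffer="uwrqwrvnet" (len 10), cursors c1@2 c2@5, authorship .11.22....
After op 4 (move_right): buffer="uwrqwrvnet" (len 10), cursors c1@3 c2@6, authorship .11.22....
After op 5 (add_cursor(6)): buffer="uwrqwrvnet" (len 10), cursors c1@3 c2@6 c3@6, authorship .11.22....
After op 6 (insert('z')): buffer="uwrzqwrzzvnet" (len 13), cursors c1@4 c2@9 c3@9, authorship .111.2223....

Answer: 4 9 9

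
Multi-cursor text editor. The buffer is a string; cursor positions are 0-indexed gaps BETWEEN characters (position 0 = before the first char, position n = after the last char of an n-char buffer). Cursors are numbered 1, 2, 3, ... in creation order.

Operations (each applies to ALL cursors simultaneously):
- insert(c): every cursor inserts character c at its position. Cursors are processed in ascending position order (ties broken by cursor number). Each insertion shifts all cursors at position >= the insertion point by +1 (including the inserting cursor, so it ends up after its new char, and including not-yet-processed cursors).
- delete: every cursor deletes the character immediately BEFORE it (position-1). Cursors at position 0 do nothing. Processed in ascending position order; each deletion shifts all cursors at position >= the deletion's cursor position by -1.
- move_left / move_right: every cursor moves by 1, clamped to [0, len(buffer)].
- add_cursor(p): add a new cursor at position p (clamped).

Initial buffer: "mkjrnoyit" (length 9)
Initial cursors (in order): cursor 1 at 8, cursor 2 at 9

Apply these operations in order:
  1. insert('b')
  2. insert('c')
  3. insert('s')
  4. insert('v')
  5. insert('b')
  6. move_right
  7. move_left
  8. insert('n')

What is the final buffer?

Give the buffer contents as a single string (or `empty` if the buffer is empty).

Answer: mkjrnoyibcsvbntbcsvnb

Derivation:
After op 1 (insert('b')): buffer="mkjrnoyibtb" (len 11), cursors c1@9 c2@11, authorship ........1.2
After op 2 (insert('c')): buffer="mkjrnoyibctbc" (len 13), cursors c1@10 c2@13, authorship ........11.22
After op 3 (insert('s')): buffer="mkjrnoyibcstbcs" (len 15), cursors c1@11 c2@15, authorship ........111.222
After op 4 (insert('v')): buffer="mkjrnoyibcsvtbcsv" (len 17), cursors c1@12 c2@17, authorship ........1111.2222
After op 5 (insert('b')): buffer="mkjrnoyibcsvbtbcsvb" (len 19), cursors c1@13 c2@19, authorship ........11111.22222
After op 6 (move_right): buffer="mkjrnoyibcsvbtbcsvb" (len 19), cursors c1@14 c2@19, authorship ........11111.22222
After op 7 (move_left): buffer="mkjrnoyibcsvbtbcsvb" (len 19), cursors c1@13 c2@18, authorship ........11111.22222
After op 8 (insert('n')): buffer="mkjrnoyibcsvbntbcsvnb" (len 21), cursors c1@14 c2@20, authorship ........111111.222222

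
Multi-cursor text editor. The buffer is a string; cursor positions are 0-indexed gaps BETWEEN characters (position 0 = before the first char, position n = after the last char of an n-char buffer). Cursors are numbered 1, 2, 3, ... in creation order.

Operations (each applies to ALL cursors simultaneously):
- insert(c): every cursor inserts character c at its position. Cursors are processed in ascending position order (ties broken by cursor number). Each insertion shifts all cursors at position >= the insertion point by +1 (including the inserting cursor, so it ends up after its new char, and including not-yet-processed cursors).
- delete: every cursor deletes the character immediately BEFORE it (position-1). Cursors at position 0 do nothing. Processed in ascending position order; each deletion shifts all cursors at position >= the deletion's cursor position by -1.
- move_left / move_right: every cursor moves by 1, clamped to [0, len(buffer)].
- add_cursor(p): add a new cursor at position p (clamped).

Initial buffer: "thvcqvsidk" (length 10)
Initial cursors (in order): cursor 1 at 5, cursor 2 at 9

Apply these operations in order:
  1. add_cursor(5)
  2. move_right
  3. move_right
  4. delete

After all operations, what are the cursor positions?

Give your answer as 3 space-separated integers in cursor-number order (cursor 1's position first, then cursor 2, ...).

After op 1 (add_cursor(5)): buffer="thvcqvsidk" (len 10), cursors c1@5 c3@5 c2@9, authorship ..........
After op 2 (move_right): buffer="thvcqvsidk" (len 10), cursors c1@6 c3@6 c2@10, authorship ..........
After op 3 (move_right): buffer="thvcqvsidk" (len 10), cursors c1@7 c3@7 c2@10, authorship ..........
After op 4 (delete): buffer="thvcqid" (len 7), cursors c1@5 c3@5 c2@7, authorship .......

Answer: 5 7 5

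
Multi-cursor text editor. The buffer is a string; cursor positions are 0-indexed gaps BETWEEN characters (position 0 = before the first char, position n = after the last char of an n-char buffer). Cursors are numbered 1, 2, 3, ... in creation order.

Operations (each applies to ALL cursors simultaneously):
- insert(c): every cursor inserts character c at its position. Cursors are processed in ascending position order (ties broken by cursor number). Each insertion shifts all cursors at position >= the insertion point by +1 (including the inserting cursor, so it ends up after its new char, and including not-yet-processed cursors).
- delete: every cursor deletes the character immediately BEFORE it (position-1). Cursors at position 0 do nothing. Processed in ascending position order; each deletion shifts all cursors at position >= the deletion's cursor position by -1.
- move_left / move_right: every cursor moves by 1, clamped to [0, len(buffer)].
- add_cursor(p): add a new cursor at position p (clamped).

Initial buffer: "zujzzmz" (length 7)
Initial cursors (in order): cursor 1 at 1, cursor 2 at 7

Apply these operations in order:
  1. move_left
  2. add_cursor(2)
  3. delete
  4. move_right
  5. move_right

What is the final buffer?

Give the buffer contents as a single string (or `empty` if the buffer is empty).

Answer: zjzzz

Derivation:
After op 1 (move_left): buffer="zujzzmz" (len 7), cursors c1@0 c2@6, authorship .......
After op 2 (add_cursor(2)): buffer="zujzzmz" (len 7), cursors c1@0 c3@2 c2@6, authorship .......
After op 3 (delete): buffer="zjzzz" (len 5), cursors c1@0 c3@1 c2@4, authorship .....
After op 4 (move_right): buffer="zjzzz" (len 5), cursors c1@1 c3@2 c2@5, authorship .....
After op 5 (move_right): buffer="zjzzz" (len 5), cursors c1@2 c3@3 c2@5, authorship .....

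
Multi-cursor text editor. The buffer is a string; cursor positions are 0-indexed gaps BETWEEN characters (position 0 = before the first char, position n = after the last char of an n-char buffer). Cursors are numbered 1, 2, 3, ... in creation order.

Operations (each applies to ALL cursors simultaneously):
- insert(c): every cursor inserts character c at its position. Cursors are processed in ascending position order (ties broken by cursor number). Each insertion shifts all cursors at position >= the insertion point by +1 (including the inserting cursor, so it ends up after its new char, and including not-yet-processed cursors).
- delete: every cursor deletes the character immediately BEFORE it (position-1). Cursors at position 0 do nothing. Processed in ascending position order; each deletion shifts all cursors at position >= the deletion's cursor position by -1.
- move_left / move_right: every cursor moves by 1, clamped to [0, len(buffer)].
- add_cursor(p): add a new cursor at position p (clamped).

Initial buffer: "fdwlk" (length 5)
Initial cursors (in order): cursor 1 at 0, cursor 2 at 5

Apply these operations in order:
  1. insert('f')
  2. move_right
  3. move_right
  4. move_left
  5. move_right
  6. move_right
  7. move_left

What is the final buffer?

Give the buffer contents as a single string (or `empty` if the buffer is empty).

After op 1 (insert('f')): buffer="ffdwlkf" (len 7), cursors c1@1 c2@7, authorship 1.....2
After op 2 (move_right): buffer="ffdwlkf" (len 7), cursors c1@2 c2@7, authorship 1.....2
After op 3 (move_right): buffer="ffdwlkf" (len 7), cursors c1@3 c2@7, authorship 1.....2
After op 4 (move_left): buffer="ffdwlkf" (len 7), cursors c1@2 c2@6, authorship 1.....2
After op 5 (move_right): buffer="ffdwlkf" (len 7), cursors c1@3 c2@7, authorship 1.....2
After op 6 (move_right): buffer="ffdwlkf" (len 7), cursors c1@4 c2@7, authorship 1.....2
After op 7 (move_left): buffer="ffdwlkf" (len 7), cursors c1@3 c2@6, authorship 1.....2

Answer: ffdwlkf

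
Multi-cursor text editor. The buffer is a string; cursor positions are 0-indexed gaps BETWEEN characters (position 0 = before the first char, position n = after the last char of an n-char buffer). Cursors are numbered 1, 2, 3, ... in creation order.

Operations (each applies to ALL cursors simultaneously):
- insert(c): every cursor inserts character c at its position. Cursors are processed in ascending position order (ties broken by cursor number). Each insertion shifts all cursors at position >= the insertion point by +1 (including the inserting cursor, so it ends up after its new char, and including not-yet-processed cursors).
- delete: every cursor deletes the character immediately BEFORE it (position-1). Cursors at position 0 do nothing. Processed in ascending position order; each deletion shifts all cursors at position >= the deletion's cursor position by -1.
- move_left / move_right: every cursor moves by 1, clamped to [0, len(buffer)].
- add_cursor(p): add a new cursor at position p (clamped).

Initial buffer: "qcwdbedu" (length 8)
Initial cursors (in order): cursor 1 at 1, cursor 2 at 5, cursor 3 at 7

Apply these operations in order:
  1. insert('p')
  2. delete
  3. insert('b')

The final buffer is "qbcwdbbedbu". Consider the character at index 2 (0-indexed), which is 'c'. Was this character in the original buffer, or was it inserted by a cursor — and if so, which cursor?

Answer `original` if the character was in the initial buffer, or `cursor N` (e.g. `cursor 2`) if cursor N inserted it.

After op 1 (insert('p')): buffer="qpcwdbpedpu" (len 11), cursors c1@2 c2@7 c3@10, authorship .1....2..3.
After op 2 (delete): buffer="qcwdbedu" (len 8), cursors c1@1 c2@5 c3@7, authorship ........
After op 3 (insert('b')): buffer="qbcwdbbedbu" (len 11), cursors c1@2 c2@7 c3@10, authorship .1....2..3.
Authorship (.=original, N=cursor N): . 1 . . . . 2 . . 3 .
Index 2: author = original

Answer: original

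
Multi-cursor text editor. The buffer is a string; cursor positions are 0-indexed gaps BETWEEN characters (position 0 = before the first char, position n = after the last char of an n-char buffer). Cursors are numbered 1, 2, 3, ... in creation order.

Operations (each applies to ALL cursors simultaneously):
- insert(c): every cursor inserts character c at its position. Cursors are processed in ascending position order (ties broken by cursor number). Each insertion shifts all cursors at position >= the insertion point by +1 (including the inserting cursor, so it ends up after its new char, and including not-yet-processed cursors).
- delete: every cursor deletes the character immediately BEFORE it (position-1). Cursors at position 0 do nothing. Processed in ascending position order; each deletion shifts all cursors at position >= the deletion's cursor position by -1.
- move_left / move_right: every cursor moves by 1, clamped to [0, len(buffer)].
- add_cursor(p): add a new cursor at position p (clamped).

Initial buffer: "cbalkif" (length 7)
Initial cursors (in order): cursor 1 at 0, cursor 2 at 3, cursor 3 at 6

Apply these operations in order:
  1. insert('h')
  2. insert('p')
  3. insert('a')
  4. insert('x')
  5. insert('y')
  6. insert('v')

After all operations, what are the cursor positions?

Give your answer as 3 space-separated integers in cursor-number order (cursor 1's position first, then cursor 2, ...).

After op 1 (insert('h')): buffer="hcbahlkihf" (len 10), cursors c1@1 c2@5 c3@9, authorship 1...2...3.
After op 2 (insert('p')): buffer="hpcbahplkihpf" (len 13), cursors c1@2 c2@7 c3@12, authorship 11...22...33.
After op 3 (insert('a')): buffer="hpacbahpalkihpaf" (len 16), cursors c1@3 c2@9 c3@15, authorship 111...222...333.
After op 4 (insert('x')): buffer="hpaxcbahpaxlkihpaxf" (len 19), cursors c1@4 c2@11 c3@18, authorship 1111...2222...3333.
After op 5 (insert('y')): buffer="hpaxycbahpaxylkihpaxyf" (len 22), cursors c1@5 c2@13 c3@21, authorship 11111...22222...33333.
After op 6 (insert('v')): buffer="hpaxyvcbahpaxyvlkihpaxyvf" (len 25), cursors c1@6 c2@15 c3@24, authorship 111111...222222...333333.

Answer: 6 15 24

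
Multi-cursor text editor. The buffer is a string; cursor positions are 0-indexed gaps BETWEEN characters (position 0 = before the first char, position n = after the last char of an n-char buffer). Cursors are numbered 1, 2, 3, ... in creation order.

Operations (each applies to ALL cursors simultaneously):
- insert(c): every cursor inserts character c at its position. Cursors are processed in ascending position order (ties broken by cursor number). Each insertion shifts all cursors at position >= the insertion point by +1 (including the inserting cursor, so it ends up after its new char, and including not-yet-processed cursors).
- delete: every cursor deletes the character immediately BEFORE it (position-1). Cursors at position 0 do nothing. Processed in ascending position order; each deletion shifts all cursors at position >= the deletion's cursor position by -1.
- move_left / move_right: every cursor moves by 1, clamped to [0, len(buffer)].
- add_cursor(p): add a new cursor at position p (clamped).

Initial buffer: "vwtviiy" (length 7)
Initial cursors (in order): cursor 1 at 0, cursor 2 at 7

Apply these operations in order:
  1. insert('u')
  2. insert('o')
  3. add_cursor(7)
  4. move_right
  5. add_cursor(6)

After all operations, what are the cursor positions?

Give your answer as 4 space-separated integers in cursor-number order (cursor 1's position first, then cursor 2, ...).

Answer: 3 11 8 6

Derivation:
After op 1 (insert('u')): buffer="uvwtviiyu" (len 9), cursors c1@1 c2@9, authorship 1.......2
After op 2 (insert('o')): buffer="uovwtviiyuo" (len 11), cursors c1@2 c2@11, authorship 11.......22
After op 3 (add_cursor(7)): buffer="uovwtviiyuo" (len 11), cursors c1@2 c3@7 c2@11, authorship 11.......22
After op 4 (move_right): buffer="uovwtviiyuo" (len 11), cursors c1@3 c3@8 c2@11, authorship 11.......22
After op 5 (add_cursor(6)): buffer="uovwtviiyuo" (len 11), cursors c1@3 c4@6 c3@8 c2@11, authorship 11.......22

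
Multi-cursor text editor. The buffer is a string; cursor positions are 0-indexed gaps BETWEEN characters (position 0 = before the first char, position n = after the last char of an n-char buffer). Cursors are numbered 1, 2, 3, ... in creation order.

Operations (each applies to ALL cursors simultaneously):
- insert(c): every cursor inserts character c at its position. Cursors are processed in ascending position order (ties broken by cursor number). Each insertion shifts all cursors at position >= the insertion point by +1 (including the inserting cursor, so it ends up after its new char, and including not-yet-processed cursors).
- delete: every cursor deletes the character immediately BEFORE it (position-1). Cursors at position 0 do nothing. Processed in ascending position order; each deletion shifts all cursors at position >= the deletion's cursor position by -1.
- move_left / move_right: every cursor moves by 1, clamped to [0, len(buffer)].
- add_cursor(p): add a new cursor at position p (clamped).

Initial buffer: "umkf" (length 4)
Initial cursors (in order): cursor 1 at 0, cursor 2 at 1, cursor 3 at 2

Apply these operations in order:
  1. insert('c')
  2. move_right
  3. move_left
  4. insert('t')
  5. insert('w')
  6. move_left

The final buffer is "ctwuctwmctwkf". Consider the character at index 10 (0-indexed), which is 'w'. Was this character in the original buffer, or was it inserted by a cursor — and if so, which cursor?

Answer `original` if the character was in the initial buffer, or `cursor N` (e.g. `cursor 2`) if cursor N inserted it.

After op 1 (insert('c')): buffer="cucmckf" (len 7), cursors c1@1 c2@3 c3@5, authorship 1.2.3..
After op 2 (move_right): buffer="cucmckf" (len 7), cursors c1@2 c2@4 c3@6, authorship 1.2.3..
After op 3 (move_left): buffer="cucmckf" (len 7), cursors c1@1 c2@3 c3@5, authorship 1.2.3..
After op 4 (insert('t')): buffer="ctuctmctkf" (len 10), cursors c1@2 c2@5 c3@8, authorship 11.22.33..
After op 5 (insert('w')): buffer="ctwuctwmctwkf" (len 13), cursors c1@3 c2@7 c3@11, authorship 111.222.333..
After op 6 (move_left): buffer="ctwuctwmctwkf" (len 13), cursors c1@2 c2@6 c3@10, authorship 111.222.333..
Authorship (.=original, N=cursor N): 1 1 1 . 2 2 2 . 3 3 3 . .
Index 10: author = 3

Answer: cursor 3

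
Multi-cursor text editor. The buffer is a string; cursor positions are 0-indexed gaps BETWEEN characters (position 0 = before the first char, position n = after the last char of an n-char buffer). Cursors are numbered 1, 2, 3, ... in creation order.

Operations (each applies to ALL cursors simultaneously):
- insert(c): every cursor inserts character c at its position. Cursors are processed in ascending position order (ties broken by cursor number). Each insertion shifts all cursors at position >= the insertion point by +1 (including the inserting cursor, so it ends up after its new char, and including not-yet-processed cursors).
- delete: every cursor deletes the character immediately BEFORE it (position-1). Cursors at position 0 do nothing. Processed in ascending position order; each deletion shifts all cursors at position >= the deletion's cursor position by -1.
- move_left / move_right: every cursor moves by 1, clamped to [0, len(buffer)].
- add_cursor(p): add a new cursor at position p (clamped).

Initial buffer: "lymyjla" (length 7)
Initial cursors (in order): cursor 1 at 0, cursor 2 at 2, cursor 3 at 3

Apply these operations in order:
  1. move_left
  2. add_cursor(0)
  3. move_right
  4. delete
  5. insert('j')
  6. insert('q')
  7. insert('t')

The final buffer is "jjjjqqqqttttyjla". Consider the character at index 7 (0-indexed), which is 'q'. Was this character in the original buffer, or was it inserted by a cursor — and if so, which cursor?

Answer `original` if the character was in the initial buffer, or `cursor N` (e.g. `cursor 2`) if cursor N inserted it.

After op 1 (move_left): buffer="lymyjla" (len 7), cursors c1@0 c2@1 c3@2, authorship .......
After op 2 (add_cursor(0)): buffer="lymyjla" (len 7), cursors c1@0 c4@0 c2@1 c3@2, authorship .......
After op 3 (move_right): buffer="lymyjla" (len 7), cursors c1@1 c4@1 c2@2 c3@3, authorship .......
After op 4 (delete): buffer="yjla" (len 4), cursors c1@0 c2@0 c3@0 c4@0, authorship ....
After op 5 (insert('j')): buffer="jjjjyjla" (len 8), cursors c1@4 c2@4 c3@4 c4@4, authorship 1234....
After op 6 (insert('q')): buffer="jjjjqqqqyjla" (len 12), cursors c1@8 c2@8 c3@8 c4@8, authorship 12341234....
After op 7 (insert('t')): buffer="jjjjqqqqttttyjla" (len 16), cursors c1@12 c2@12 c3@12 c4@12, authorship 123412341234....
Authorship (.=original, N=cursor N): 1 2 3 4 1 2 3 4 1 2 3 4 . . . .
Index 7: author = 4

Answer: cursor 4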